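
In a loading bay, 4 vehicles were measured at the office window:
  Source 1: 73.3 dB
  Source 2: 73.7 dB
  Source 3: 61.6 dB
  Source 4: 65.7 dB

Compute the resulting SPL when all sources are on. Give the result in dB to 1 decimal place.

77.0 dB

Converting to relative power and adding: 10^(73.3/10) + 10^(73.7/10) + 10^(61.6/10) + 10^(65.7/10) = 4.998e+07.
Back to dB: 10·log₁₀ Σ = 77.0 dB.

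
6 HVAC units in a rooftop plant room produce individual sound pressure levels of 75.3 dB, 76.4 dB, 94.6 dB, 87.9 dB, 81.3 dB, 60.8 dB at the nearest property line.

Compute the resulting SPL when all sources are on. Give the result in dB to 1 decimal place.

Σ 10^(Lᵢ/10) = 3.714e+09.
L_total = 10·log₁₀(3.714e+09) = 95.7 dB.

95.7 dB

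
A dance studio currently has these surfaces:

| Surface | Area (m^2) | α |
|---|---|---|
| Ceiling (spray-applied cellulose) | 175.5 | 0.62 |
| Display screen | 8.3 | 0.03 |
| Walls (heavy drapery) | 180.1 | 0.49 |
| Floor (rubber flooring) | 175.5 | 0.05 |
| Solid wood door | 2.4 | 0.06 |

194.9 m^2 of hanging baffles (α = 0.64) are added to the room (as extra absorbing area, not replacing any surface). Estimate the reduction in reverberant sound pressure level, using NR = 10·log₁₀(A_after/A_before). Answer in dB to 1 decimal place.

Summing Sᵢαᵢ: 108.810 + 0.249 + 88.249 + 8.775 + 0.144 → A_before = 206.227 sabins.
Treatment contributes 194.9·0.64 = 124.736 sabins.
New total A_after = 330.963 sabins.
NR = 10·log₁₀(330.963/206.227) = 2.1 dB.

2.1 dB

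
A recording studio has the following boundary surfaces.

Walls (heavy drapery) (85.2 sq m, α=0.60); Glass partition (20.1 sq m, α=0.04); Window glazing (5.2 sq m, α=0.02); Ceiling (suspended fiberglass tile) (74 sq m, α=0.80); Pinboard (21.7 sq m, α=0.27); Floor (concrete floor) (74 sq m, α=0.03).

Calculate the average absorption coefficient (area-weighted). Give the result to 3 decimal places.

0.426

S = Σ Sᵢ = 85.2 + 20.1 + 5.2 + 74 + 21.7 + 74 = 280.2 sq m.
A = 85.2×0.60 + 20.1×0.04 + 5.2×0.02 + 74×0.80 + 21.7×0.27 + 74×0.03 = 119.307 sabins.
ᾱ = A/S = 0.426.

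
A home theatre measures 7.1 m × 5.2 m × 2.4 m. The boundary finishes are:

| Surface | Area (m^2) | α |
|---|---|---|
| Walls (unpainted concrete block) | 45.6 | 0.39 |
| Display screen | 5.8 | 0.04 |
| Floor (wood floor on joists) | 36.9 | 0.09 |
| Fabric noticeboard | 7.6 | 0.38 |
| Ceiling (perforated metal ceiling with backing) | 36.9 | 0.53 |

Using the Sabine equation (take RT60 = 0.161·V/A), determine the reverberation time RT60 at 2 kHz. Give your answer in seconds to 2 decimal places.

0.33 seconds

Equivalent absorption area: A = 45.6*0.39 + 5.8*0.04 + 36.9*0.09 + 7.6*0.38 + 36.9*0.53 = 43.782 m^2.
V = 7.1·5.2·2.4 = 88.608 m³.
T = 0.161 V/A = 0.161·88.608/43.782 = 0.33 s.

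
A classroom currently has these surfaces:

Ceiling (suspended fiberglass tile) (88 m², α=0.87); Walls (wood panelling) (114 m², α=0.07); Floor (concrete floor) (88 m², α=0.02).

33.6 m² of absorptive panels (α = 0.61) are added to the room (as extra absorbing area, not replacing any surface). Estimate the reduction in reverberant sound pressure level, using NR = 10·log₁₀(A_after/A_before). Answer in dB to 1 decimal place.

Summing Sᵢαᵢ: 76.560 + 7.980 + 1.760 → A_before = 86.300 sabins.
Added absorption = 33.6 × 0.61 = 20.496 sabins.
A_after = 86.300 + 20.496 = 106.796 sabins.
NR = 10·log₁₀(106.796/86.300) = 0.9 dB.

0.9 dB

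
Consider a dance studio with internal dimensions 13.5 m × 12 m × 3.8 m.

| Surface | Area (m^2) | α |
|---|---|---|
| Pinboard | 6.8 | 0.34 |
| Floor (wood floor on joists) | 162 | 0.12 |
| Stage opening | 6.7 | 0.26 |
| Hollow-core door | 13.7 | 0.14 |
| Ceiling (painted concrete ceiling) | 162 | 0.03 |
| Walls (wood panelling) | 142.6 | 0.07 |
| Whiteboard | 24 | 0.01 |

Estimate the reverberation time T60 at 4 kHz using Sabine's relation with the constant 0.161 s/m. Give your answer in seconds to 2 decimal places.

A = Σ Sᵢαᵢ = 6.8·0.34 + 162·0.12 + 6.7·0.26 + 13.7·0.14 + 162·0.03 + 142.6·0.07 + 24·0.01 = 40.494 sabins.
Volume V = 13.5 × 12 × 3.8 = 615.6 m³.
RT60 = 0.161 · V / A = 0.161 × 615.6 / 40.494 = 2.45 s.

2.45 s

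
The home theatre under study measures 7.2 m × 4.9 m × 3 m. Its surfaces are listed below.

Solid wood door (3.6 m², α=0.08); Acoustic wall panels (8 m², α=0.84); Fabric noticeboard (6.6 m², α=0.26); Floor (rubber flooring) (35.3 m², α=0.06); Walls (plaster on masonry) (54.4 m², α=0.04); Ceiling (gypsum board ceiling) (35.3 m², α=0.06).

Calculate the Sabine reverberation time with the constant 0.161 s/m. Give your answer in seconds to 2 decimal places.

1.13 sec

Total absorption A = 3.6×0.08 + 8×0.84 + 6.6×0.26 + 35.3×0.06 + 54.4×0.04 + 35.3×0.06
  = 0.288 + 6.720 + 1.716 + 2.118 + 2.176 + 2.118 = 15.136 m² sabins.
Volume V = 7.2 × 4.9 × 3 = 105.84 m³.
T = 0.161 V/A = 0.161·105.84/15.136 = 1.13 s.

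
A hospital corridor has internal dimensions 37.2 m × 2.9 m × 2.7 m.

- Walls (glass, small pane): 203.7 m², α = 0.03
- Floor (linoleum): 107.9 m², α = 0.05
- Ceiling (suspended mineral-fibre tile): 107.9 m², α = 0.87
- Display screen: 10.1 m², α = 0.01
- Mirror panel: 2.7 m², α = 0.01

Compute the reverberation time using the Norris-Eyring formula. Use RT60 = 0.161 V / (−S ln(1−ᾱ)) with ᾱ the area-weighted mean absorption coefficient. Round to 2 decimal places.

Total surface area S = 203.7 + 107.9 + 107.9 + 10.1 + 2.7 = 432.3 m².
Absorption A = 203.7×0.03 + 107.9×0.05 + 107.9×0.87 + 10.1×0.01 + 2.7×0.01 = 105.507 sabins.
ᾱ = 105.507 / 432.3 = 0.2441.
−S·ln(1−ᾱ) = −432.3 × ln(1 − 0.2441) = 120.978.
V = 37.2 × 2.9 × 2.7 = 291.276 m³.
T = 0.161·V/[−S·ln(1−ᾱ)] = 0.161·291.276/120.978 = 0.39 s.

0.39 s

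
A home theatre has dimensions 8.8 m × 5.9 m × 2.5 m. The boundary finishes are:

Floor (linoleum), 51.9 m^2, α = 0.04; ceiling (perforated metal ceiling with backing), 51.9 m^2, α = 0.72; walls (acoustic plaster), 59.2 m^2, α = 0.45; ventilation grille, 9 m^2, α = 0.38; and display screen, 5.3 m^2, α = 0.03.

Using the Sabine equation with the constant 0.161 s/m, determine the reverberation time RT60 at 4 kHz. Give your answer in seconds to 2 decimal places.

0.30 sec

Summing Sᵢαᵢ: 2.076 + 37.368 + 26.640 + 3.420 + 0.159 → A = 69.663 sabins.
Room volume: 129.8 m³.
T = 0.161 V/A = 0.161·129.8/69.663 = 0.30 s.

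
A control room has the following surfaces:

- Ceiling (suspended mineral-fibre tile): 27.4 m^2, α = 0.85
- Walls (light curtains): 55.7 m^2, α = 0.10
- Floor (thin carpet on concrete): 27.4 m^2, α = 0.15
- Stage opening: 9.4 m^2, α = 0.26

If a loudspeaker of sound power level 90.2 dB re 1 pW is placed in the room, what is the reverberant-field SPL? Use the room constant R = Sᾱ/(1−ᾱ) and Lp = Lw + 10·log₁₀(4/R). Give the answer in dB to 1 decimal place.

79.2 dB

Σ(Sᵢαᵢ) = 27.4·0.85 + 55.7·0.10 + 27.4·0.15 + 9.4·0.26 = 35.414; total area S = 119.9 m^2.
ᾱ = 0.2954, so room constant R = A/(1−ᾱ) = 50.261 m^2.
Lp = Lw + 10 log₁₀(4/R) = 90.2 -10.99 = 79.2 dB.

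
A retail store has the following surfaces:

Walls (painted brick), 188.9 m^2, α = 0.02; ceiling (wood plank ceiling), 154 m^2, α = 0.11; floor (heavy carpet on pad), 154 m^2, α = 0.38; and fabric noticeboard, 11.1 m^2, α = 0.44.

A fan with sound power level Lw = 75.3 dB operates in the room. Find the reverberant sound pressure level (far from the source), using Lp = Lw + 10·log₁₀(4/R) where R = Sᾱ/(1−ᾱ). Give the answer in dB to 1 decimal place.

A = 84.122 sabins; S = 508.0 m^2.
ᾱ = 84.122/508.0 = 0.1656; R = Sᾱ/(1−ᾱ) = 84.122/(1−0.1656) = 100.817 m^2.
Lp = 75.3 + 10·log₁₀(4/100.817) = 75.3 + (-14.01) = 61.3 dB.

61.3 dB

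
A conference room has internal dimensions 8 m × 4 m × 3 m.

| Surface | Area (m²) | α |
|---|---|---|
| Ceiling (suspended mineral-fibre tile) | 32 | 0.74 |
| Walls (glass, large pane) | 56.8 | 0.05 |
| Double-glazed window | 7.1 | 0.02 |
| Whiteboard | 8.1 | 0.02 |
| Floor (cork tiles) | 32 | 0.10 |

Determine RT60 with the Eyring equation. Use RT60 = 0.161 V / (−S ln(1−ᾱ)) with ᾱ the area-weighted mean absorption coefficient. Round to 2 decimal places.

0.46 s

Total surface area S = 32 + 56.8 + 7.1 + 8.1 + 32 = 136.0 m².
Absorption A = 32·0.74 + 56.8·0.05 + 7.1·0.02 + 8.1·0.02 + 32·0.10 = 30.024 sabins.
ᾱ = 30.024 / 136.0 = 0.2208.
−S·ln(1−ᾱ) = −136.0 × ln(1 − 0.2208) = 33.930.
V = 8 × 4 × 3 = 96 m³.
T = 0.161·V/[−S·ln(1−ᾱ)] = 0.161·96/33.930 = 0.46 s.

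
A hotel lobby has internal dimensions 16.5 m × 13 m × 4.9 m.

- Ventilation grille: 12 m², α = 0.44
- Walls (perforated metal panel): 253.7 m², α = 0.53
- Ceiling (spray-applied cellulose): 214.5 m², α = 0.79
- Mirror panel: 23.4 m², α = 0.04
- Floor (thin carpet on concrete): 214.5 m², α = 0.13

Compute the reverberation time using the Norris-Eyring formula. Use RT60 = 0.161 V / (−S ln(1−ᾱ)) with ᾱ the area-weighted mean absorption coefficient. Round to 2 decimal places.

0.37 s

S = Σ Sᵢ = 718.1 m².
Σ(Sᵢαᵢ) = 12·0.44 + 253.7·0.53 + 214.5·0.79 + 23.4·0.04 + 214.5·0.13 = 338.017.
ᾱ = 338.017 / 718.1 = 0.4707.
−S·ln(1−ᾱ) = −718.1 × ln(1 − 0.4707) = 456.855.
V = 16.5 × 13 × 4.9 = 1051.05 m³.
RT60 = 0.161 × 1051.05 / 456.855 = 0.37 s.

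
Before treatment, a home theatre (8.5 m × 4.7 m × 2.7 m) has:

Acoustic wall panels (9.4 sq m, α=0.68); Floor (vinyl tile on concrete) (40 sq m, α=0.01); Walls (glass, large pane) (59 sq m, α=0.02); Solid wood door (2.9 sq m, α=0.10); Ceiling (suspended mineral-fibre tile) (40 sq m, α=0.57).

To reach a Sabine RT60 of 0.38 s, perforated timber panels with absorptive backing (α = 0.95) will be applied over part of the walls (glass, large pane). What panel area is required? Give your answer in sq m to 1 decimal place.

Summing Sᵢαᵢ: 6.392 + 0.400 + 1.180 + 0.290 + 22.800 → A₁ = 31.062 sabins.
Required A₂ = 0.161·107.865/0.38 = 45.701 sabins.
Absorption to add: 45.701 − 31.062 = 14.639 sabins.
Each sq m of panel replacing the walls (glass, large pane) adds (0.95 − 0.02) = 0.93 sabins.
Area = ΔA/Δα = 14.639/0.93 = 15.7 sq m.

15.7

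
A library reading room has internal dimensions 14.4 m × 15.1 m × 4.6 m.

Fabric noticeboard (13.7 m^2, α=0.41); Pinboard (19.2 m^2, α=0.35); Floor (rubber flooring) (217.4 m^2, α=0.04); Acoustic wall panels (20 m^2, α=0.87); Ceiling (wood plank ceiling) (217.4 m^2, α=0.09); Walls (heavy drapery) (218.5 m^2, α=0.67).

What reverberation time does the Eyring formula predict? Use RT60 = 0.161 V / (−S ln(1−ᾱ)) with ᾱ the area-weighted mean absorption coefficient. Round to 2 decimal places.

Total surface area S = 13.7 + 19.2 + 217.4 + 20 + 217.4 + 218.5 = 706.2 m^2.
Σ(Sᵢαᵢ) = 13.7×0.41 + 19.2×0.35 + 217.4×0.04 + 20×0.87 + 217.4×0.09 + 218.5×0.67 = 204.394.
ᾱ = 204.394 / 706.2 = 0.2894.
Eyring denominator: −S ln(1−ᾱ) = 241.270.
V = 14.4 × 15.1 × 4.6 = 1000.224 m³.
T = 0.161·V/[−S·ln(1−ᾱ)] = 0.161·1000.224/241.270 = 0.67 s.

0.67 s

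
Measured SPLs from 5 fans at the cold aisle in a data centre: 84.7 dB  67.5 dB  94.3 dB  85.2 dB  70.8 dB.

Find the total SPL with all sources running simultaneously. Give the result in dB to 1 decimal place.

95.2 dB

Sum in the linear (power) domain: Σ 10^(Lᵢ/10) = 10^(84.7/10) + 10^(67.5/10) + 10^(94.3/10) + 10^(85.2/10) + 10^(70.8/10) = 3.335e+09.
L_total = 10·log₁₀(3.335e+09) = 95.2 dB.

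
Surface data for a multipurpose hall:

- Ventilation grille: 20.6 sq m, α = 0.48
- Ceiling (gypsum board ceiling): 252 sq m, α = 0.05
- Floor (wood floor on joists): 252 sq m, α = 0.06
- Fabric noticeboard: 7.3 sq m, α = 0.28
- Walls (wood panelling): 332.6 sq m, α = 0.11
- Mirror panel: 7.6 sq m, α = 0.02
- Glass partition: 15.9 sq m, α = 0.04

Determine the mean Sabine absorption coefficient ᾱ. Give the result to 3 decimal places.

Total surface area S = 888.0 sq m.
Σ(Sᵢαᵢ) = 20.6×0.48 + 252×0.05 + 252×0.06 + 7.3×0.28 + 332.6×0.11 + 7.6×0.02 + 15.9×0.04 = 77.026.
ᾱ = 77.026 / 888.0 = 0.087.

0.087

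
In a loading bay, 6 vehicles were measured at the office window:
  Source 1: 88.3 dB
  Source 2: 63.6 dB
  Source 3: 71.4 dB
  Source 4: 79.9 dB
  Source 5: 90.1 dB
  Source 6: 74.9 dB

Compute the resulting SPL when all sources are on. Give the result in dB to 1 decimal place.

Sum in the linear (power) domain: Σ 10^(Lᵢ/10) = 10^(88.3/10) + 10^(63.6/10) + 10^(71.4/10) + 10^(79.9/10) + 10^(90.1/10) + 10^(74.9/10) = 1.844e+09.
Back to dB: 10·log₁₀ Σ = 92.7 dB.

92.7 dB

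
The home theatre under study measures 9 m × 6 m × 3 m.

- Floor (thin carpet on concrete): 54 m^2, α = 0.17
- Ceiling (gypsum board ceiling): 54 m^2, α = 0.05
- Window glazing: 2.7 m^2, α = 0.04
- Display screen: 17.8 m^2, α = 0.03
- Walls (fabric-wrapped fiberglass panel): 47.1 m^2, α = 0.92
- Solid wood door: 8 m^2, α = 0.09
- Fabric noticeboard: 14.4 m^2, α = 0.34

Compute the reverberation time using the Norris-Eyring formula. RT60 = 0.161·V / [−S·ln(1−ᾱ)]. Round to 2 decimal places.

S = Σ Sᵢ = 198.0 m^2.
Absorption A = 54·0.17 + 54·0.05 + 2.7·0.04 + 17.8·0.03 + 47.1·0.92 + 8·0.09 + 14.4·0.34 = 61.470 sabins.
Mean coefficient ᾱ = A/S = 0.3105.
Eyring denominator: −S ln(1−ᾱ) = 73.614.
V = 9 × 6 × 3 = 162 m³.
RT60 = 0.161 × 162 / 73.614 = 0.35 s.

0.35 s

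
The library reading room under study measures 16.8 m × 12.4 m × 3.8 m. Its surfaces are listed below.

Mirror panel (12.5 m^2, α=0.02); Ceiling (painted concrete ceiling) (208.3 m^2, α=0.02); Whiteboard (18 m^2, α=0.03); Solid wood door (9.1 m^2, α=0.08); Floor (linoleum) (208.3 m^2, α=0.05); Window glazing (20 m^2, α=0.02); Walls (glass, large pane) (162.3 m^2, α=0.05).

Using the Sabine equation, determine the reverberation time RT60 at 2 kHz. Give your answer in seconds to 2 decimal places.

5.18 sec

Total absorption A = 12.5·0.02 + 208.3·0.02 + 18·0.03 + 9.1·0.08 + 208.3·0.05 + 20·0.02 + 162.3·0.05
  = 0.250 + 4.166 + 0.540 + 0.728 + 10.415 + 0.400 + 8.115 = 24.614 m^2 sabins.
Room volume: 791.616 m³.
RT60 = 0.161 · V / A = 0.161 × 791.616 / 24.614 = 5.18 s.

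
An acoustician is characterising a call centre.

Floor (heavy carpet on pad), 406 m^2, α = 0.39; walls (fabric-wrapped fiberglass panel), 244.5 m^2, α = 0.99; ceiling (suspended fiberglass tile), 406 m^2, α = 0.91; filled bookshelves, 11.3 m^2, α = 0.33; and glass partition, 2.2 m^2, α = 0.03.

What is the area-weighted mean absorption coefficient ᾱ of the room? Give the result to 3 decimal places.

0.723

S = Σ Sᵢ = 406 + 244.5 + 406 + 11.3 + 2.2 = 1070.0 m^2.
A = 406*0.39 + 244.5*0.99 + 406*0.91 + 11.3*0.33 + 2.2*0.03 = 773.650 sabins.
ᾱ = A/S = 0.723.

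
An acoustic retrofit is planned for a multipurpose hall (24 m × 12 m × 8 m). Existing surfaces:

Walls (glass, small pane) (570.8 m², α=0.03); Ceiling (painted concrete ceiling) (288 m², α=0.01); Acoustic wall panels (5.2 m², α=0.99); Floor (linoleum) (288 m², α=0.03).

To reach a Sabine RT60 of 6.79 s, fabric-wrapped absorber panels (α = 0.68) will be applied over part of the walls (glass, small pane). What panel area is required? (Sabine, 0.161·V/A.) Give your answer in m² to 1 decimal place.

32.1

A₁ = Σ Sᵢαᵢ = 570.8·0.03 + 288·0.01 + 5.2·0.99 + 288·0.03 = 33.792 sabins.
V = 2304 m³. Target absorption A₂ = 0.161 × 2304 / 6.79 = 54.631 sabins.
Absorption to add: 54.631 − 33.792 = 20.839 sabins.
Each m² of panel replacing the walls (glass, small pane) adds (0.68 − 0.03) = 0.65 sabins.
Panel area = 20.839 / 0.65 = 32.1 m².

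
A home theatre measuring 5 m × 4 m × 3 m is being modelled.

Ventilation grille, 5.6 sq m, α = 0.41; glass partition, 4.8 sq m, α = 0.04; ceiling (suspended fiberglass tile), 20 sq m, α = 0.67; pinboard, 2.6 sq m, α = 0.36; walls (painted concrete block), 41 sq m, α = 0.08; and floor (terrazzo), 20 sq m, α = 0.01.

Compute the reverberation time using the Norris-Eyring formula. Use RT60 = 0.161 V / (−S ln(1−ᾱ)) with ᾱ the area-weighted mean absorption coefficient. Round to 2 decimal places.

0.42 s

Total surface area S = 5.6 + 4.8 + 20 + 2.6 + 41 + 20 = 94.0 sq m.
Σ(Sᵢαᵢ) = 5.6·0.41 + 4.8·0.04 + 20·0.67 + 2.6·0.36 + 41·0.08 + 20·0.01 = 20.304.
ᾱ = 20.304 / 94.0 = 0.2160.
−S·ln(1−ᾱ) = −94.0 × ln(1 − 0.2160) = 22.875.
V = 5 × 4 × 3 = 60 m³.
RT60 = 0.161 × 60 / 22.875 = 0.42 s.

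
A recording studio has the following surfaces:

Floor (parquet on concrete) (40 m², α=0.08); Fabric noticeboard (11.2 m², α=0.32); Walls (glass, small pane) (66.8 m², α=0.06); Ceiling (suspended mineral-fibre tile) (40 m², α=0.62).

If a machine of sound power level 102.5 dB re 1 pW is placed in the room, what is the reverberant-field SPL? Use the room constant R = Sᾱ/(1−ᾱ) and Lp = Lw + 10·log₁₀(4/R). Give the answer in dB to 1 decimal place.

A = 35.592 sabins; S = 158.0 m².
ᾱ = 35.592/158.0 = 0.2253; R = Sᾱ/(1−ᾱ) = 35.592/(1−0.2253) = 45.943 m².
Lp = Lw + 10 log₁₀(4/R) = 102.5 -10.60 = 91.9 dB.

91.9 dB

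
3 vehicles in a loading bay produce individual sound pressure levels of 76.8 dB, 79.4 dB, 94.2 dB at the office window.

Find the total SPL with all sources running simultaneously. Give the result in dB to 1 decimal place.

94.4 dB

Sum in the linear (power) domain: Σ 10^(Lᵢ/10) = 10^(76.8/10) + 10^(79.4/10) + 10^(94.2/10) = 2.765e+09.
Combined level = 10 log₁₀(2.765e+09) = 94.4 dB.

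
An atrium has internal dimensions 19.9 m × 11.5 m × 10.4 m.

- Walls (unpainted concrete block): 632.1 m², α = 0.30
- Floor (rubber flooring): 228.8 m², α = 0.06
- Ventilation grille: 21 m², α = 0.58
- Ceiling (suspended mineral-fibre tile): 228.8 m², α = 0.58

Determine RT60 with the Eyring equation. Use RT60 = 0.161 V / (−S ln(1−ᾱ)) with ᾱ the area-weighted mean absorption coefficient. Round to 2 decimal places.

Total surface area S = 632.1 + 228.8 + 21 + 228.8 = 1110.7 m².
Absorption A = 632.1·0.30 + 228.8·0.06 + 21·0.58 + 228.8·0.58 = 348.242 sabins.
Mean coefficient ᾱ = A/S = 0.3135.
Eyring denominator: −S ln(1−ᾱ) = 417.789.
V = 19.9 × 11.5 × 10.4 = 2380.04 m³.
T = 0.161·V/[−S·ln(1−ᾱ)] = 0.161·2380.04/417.789 = 0.92 s.

0.92 s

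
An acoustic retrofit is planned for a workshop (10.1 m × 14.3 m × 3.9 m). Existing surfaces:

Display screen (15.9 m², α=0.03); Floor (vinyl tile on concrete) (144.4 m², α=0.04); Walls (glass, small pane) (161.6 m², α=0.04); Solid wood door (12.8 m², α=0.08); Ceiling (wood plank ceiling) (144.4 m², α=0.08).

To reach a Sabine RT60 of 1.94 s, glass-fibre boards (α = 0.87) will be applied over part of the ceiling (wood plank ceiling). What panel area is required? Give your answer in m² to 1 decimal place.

Total absorption A₁ = 15.9×0.03 + 144.4×0.04 + 161.6×0.04 + 12.8×0.08 + 144.4×0.08
  = 0.477 + 5.776 + 6.464 + 1.024 + 11.552 = 25.293 m² sabins.
Required A₂ = 0.161·563.277/1.94 = 46.746 sabins.
ΔA needed = 46.746 − 25.293 = 21.453 sabins.
Each m² of panel replacing the ceiling (wood plank ceiling) adds (0.87 − 0.08) = 0.79 sabins.
Panel area = 21.453 / 0.79 = 27.2 m².

27.2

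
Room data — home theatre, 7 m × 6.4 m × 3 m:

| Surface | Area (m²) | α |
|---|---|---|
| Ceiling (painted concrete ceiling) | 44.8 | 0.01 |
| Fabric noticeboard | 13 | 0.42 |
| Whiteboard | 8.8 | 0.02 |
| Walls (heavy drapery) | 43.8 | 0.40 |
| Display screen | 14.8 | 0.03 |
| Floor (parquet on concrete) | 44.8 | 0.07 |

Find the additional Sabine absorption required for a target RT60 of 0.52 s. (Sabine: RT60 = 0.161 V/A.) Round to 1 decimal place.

14.4 sabins

Equivalent absorption area: A₁ = 44.8×0.01 + 13×0.42 + 8.8×0.02 + 43.8×0.40 + 14.8×0.03 + 44.8×0.07 = 27.184 m².
For T = 0.52 s, need A₂ = 0.161·V/T = 0.161·134.4/0.52 = 41.612 sabins.
Additional absorption ΔA = 41.612 − 27.184 = 14.4 sabins.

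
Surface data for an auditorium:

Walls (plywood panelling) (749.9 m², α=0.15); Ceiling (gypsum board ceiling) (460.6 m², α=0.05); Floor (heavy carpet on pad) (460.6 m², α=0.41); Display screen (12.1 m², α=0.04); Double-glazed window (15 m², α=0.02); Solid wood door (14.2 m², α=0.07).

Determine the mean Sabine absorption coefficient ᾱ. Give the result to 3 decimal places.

0.190

Total surface area S = 1712.4 m².
Σ(Sᵢαᵢ) = 749.9·0.15 + 460.6·0.05 + 460.6·0.41 + 12.1·0.04 + 15·0.02 + 14.2·0.07 = 326.139.
ᾱ = A/S = 0.190.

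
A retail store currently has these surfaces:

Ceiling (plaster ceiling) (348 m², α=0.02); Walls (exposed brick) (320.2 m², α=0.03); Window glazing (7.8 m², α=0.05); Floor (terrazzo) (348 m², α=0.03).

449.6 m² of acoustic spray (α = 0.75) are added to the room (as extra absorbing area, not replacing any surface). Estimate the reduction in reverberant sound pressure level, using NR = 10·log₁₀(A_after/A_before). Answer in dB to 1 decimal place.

A_before = Σ Sᵢαᵢ = 348×0.02 + 320.2×0.03 + 7.8×0.05 + 348×0.03 = 27.396 sabins.
Treatment contributes 449.6·0.75 = 337.200 sabins.
New total A_after = 364.596 sabins.
Reduction = 10 log₁₀(A_after/A_before) = 10 log₁₀(13.3084) = 11.2 dB.

11.2 dB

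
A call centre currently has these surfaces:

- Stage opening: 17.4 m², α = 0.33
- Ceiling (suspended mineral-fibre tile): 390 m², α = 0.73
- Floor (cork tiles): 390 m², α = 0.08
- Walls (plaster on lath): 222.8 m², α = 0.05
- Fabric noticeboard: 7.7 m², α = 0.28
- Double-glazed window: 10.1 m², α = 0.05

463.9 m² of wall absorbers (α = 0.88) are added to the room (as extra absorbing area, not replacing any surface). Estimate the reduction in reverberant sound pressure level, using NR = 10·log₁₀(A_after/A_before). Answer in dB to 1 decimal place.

3.5 dB

Total absorption A_before = 17.4×0.33 + 390×0.73 + 390×0.08 + 222.8×0.05 + 7.7×0.28 + 10.1×0.05
  = 5.742 + 284.700 + 31.200 + 11.140 + 2.156 + 0.505 = 335.443 m² sabins.
Added absorption = 463.9 × 0.88 = 408.232 sabins.
New total A_after = 743.675 sabins.
Reduction = 10 log₁₀(A_after/A_before) = 10 log₁₀(2.2170) = 3.5 dB.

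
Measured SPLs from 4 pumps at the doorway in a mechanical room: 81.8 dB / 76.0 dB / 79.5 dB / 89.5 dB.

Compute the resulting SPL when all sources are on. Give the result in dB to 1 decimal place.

Sum in the linear (power) domain: Σ 10^(Lᵢ/10) = 10^(81.8/10) + 10^(76.0/10) + 10^(79.5/10) + 10^(89.5/10) = 1.172e+09.
L_total = 10·log₁₀(1.172e+09) = 90.7 dB.

90.7 dB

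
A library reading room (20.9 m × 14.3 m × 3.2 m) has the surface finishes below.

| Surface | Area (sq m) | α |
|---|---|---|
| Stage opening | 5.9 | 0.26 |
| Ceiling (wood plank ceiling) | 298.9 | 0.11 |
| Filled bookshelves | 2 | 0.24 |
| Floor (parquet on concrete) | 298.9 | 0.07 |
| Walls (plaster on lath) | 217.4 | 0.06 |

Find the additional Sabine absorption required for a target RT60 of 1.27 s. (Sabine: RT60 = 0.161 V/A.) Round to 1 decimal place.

Summing Sᵢαᵢ: 1.534 + 32.879 + 0.480 + 20.923 + 13.044 → A₁ = 68.860 sabins.
For T = 1.27 s, need A₂ = 0.161·V/T = 0.161·956.384/1.27 = 121.242 sabins.
Shortfall: 121.242 − 68.860 = 52.4 sabins.

52.4 sabins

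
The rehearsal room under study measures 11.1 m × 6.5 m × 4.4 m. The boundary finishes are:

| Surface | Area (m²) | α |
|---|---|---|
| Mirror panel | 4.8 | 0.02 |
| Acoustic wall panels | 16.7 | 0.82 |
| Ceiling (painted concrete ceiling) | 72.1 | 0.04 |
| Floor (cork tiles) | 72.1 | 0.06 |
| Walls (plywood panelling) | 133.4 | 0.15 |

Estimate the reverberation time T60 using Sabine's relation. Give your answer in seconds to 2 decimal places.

1.25 seconds

A = Σ Sᵢαᵢ = 4.8×0.02 + 16.7×0.82 + 72.1×0.04 + 72.1×0.06 + 133.4×0.15 = 41.010 sabins.
Room volume: 317.46 m³.
RT60 = 0.161 · V / A = 0.161 × 317.46 / 41.010 = 1.25 s.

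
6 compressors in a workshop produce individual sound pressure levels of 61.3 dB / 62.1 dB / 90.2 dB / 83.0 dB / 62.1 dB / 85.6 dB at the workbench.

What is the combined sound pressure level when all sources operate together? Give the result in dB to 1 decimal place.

Converting to relative power and adding: 10^(61.3/10) + 10^(62.1/10) + 10^(90.2/10) + 10^(83.0/10) + 10^(62.1/10) + 10^(85.6/10) = 1.614e+09.
Combined level = 10 log₁₀(1.614e+09) = 92.1 dB.

92.1 dB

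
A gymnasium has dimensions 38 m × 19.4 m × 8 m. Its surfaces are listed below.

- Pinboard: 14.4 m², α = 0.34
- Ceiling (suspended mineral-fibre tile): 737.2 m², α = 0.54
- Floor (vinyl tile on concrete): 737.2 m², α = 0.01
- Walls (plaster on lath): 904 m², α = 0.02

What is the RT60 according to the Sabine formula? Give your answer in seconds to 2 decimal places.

Equivalent absorption area: A = 14.4*0.34 + 737.2*0.54 + 737.2*0.01 + 904*0.02 = 428.436 m².
Volume V = 38 × 19.4 × 8 = 5897.6 m³.
Sabine: RT60 = 0.161 × 5897.6 / 428.436 = 2.22 s.

2.22 sec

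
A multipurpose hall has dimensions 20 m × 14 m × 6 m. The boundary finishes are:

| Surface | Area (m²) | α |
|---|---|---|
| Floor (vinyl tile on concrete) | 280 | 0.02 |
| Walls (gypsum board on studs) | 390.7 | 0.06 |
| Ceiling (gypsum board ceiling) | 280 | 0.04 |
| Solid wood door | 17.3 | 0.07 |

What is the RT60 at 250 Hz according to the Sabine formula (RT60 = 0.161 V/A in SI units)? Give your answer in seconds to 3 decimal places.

Total absorption A = 280*0.02 + 390.7*0.06 + 280*0.04 + 17.3*0.07
  = 5.600 + 23.442 + 11.200 + 1.211 = 41.453 m² sabins.
V = 20·14·6 = 1680 m³.
RT60 = 0.161 · V / A = 0.161 × 1680 / 41.453 = 6.525 s.

6.525 seconds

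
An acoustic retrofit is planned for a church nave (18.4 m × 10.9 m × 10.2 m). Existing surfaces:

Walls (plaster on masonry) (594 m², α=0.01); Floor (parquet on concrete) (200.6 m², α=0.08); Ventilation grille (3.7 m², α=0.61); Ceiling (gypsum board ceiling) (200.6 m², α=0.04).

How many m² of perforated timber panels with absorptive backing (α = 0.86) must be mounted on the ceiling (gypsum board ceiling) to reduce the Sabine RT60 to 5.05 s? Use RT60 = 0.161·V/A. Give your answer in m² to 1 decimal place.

Equivalent absorption area: A₁ = 594×0.01 + 200.6×0.08 + 3.7×0.61 + 200.6×0.04 = 32.269 m².
V = 2045.712 m³. Target absorption A₂ = 0.161 × 2045.712 / 5.05 = 65.220 sabins.
ΔA needed = 65.220 − 32.269 = 32.951 sabins.
Net gain per m²: Δα = 0.86 − 0.04 = 0.82.
Area = ΔA/Δα = 32.951/0.82 = 40.2 m².

40.2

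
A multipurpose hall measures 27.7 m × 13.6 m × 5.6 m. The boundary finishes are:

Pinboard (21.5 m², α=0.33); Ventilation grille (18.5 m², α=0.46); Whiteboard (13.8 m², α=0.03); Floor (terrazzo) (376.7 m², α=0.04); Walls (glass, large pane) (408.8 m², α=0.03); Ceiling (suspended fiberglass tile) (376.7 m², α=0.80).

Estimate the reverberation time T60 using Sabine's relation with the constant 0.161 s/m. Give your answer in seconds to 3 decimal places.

0.985 sec

Equivalent absorption area: A = 21.5*0.33 + 18.5*0.46 + 13.8*0.03 + 376.7*0.04 + 408.8*0.03 + 376.7*0.80 = 344.711 m².
Volume V = 27.7 × 13.6 × 5.6 = 2109.632 m³.
Sabine: RT60 = 0.161 × 2109.632 / 344.711 = 0.985 s.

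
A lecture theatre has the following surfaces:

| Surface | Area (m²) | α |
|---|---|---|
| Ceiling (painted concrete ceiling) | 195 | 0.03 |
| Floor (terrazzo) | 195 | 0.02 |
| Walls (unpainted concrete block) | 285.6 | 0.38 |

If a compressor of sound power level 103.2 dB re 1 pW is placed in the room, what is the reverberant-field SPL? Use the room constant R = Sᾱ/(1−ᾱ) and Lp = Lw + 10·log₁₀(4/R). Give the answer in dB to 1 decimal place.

87.7 dB

Σ(Sᵢαᵢ) = 195×0.03 + 195×0.02 + 285.6×0.38 = 118.278; total area S = 675.6 m².
ᾱ = 118.278/675.6 = 0.1751; R = Sᾱ/(1−ᾱ) = 118.278/(1−0.1751) = 143.385 m².
Lp = Lw + 10 log₁₀(4/R) = 103.2 -15.54 = 87.7 dB.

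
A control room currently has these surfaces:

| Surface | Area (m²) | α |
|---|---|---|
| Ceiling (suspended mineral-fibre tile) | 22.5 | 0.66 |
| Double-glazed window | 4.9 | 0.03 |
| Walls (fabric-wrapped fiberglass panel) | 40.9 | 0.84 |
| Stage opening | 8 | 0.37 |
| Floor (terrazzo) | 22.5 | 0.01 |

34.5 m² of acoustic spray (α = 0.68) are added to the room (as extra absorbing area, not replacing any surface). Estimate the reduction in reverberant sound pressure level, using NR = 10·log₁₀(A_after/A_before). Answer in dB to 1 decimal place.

1.6 dB

Summing Sᵢαᵢ: 14.850 + 0.147 + 34.356 + 2.960 + 0.225 → A_before = 52.538 sabins.
Treatment contributes 34.5·0.68 = 23.460 sabins.
A_after = 52.538 + 23.460 = 75.998 sabins.
Reduction = 10 log₁₀(A_after/A_before) = 10 log₁₀(1.4465) = 1.6 dB.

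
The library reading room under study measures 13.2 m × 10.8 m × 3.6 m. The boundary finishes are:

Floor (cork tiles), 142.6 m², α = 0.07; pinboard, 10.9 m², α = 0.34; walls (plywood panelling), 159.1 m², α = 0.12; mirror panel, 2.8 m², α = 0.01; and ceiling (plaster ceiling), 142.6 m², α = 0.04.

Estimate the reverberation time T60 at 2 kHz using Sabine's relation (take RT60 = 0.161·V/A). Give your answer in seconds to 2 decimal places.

Summing Sᵢαᵢ: 9.982 + 3.706 + 19.092 + 0.028 + 5.704 → A = 38.512 sabins.
V = 13.2·10.8·3.6 = 513.216 m³.
Sabine: RT60 = 0.161 × 513.216 / 38.512 = 2.15 s.

2.15 s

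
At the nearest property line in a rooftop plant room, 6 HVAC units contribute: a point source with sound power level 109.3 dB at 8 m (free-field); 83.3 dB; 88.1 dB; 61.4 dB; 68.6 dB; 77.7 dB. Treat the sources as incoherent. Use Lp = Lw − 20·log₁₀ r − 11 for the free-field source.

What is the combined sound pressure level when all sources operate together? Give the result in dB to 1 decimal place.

90.1 dB

Source at 8 m: Lp = 109.3 − 20·log₁₀(8) − 11 = 80.2 dB.
Σ 10^(Lᵢ/10) = 1.032e+09.
Combined level = 10 log₁₀(1.032e+09) = 90.1 dB.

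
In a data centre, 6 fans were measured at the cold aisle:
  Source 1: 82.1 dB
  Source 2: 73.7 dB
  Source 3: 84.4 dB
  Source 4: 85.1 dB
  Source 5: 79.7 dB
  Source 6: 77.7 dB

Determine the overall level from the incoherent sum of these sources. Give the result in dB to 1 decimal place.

89.7 dB

Sum in the linear (power) domain: Σ 10^(Lᵢ/10) = 10^(82.1/10) + 10^(73.7/10) + 10^(84.4/10) + 10^(85.1/10) + 10^(79.7/10) + 10^(77.7/10) = 9.368e+08.
L_total = 10·log₁₀(9.368e+08) = 89.7 dB.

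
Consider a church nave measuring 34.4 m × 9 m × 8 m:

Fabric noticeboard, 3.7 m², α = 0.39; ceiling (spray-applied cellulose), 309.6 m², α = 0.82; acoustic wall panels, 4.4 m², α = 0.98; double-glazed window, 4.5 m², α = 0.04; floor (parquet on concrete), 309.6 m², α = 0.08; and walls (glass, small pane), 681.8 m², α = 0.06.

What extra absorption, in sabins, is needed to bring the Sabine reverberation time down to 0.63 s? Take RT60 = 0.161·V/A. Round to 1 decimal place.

307.5 sabins

Total absorption A₁ = 3.7*0.39 + 309.6*0.82 + 4.4*0.98 + 4.5*0.04 + 309.6*0.08 + 681.8*0.06
  = 1.443 + 253.872 + 4.312 + 0.180 + 24.768 + 40.908 = 325.483 m² sabins.
V = 2476.8 m³. Required absorption A₂ = 0.161 × 2476.8 / 0.63 = 632.960 sabins.
Shortfall: 632.960 − 325.483 = 307.5 sabins.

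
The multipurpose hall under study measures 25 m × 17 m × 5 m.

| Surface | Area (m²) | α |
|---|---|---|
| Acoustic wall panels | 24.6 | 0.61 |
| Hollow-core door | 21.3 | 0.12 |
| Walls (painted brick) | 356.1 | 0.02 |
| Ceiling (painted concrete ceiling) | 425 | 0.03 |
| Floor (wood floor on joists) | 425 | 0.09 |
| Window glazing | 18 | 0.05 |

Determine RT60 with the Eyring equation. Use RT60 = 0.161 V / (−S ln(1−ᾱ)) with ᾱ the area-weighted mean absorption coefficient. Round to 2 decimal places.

4.33 sec

Total surface area S = 24.6 + 21.3 + 356.1 + 425 + 425 + 18 = 1270.0 m².
Absorption A = 24.6·0.61 + 21.3·0.12 + 356.1·0.02 + 425·0.03 + 425·0.09 + 18·0.05 = 76.584 sabins.
Mean coefficient ᾱ = A/S = 0.0603.
−S·ln(1−ᾱ) = −1270.0 × ln(1 − 0.0603) = 78.987.
V = 25 × 17 × 5 = 2125 m³.
RT60 = 0.161 × 2125 / 78.987 = 4.33 s.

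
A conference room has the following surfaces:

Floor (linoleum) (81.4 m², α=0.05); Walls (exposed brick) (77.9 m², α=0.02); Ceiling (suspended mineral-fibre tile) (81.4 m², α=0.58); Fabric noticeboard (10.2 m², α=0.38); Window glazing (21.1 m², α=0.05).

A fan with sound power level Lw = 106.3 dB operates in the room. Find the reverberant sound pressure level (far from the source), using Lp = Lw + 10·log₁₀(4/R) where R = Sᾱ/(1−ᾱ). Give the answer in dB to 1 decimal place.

Σ(Sᵢαᵢ) = 81.4·0.05 + 77.9·0.02 + 81.4·0.58 + 10.2·0.38 + 21.1·0.05 = 57.771; total area S = 272.0 m².
ᾱ = 0.2124, so room constant R = A/(1−ᾱ) = 73.351 m².
Lp = 106.3 + 10·log₁₀(4/73.351) = 106.3 + (-12.63) = 93.7 dB.

93.7 dB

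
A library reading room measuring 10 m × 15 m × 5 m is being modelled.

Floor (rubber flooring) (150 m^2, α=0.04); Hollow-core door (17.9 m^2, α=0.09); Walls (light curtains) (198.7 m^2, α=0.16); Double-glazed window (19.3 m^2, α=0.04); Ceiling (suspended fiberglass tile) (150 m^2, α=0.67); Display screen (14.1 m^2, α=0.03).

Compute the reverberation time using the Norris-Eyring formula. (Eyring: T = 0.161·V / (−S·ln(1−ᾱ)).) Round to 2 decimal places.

S = Σ Sᵢ = 550.0 m^2.
Absorption A = 150·0.04 + 17.9·0.09 + 198.7·0.16 + 19.3·0.04 + 150·0.67 + 14.1·0.03 = 141.098 sabins.
ᾱ = 141.098 / 550.0 = 0.2565.
−S·ln(1−ᾱ) = −550.0 × ln(1 − 0.2565) = 163.013.
V = 10 × 15 × 5 = 750 m³.
RT60 = 0.161 × 750 / 163.013 = 0.74 s.

0.74 s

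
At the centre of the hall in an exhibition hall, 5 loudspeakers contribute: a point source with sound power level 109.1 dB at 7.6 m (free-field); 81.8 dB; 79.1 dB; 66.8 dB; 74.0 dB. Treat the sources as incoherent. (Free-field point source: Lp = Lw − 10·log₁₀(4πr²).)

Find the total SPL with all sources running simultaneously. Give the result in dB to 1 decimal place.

Source at 7.6 m: Lp = 109.1 − 10·log₁₀(4π·7.6²) = 109.1 − 10·log₁₀(725.834) = 80.5 dB.
Converting to relative power and adding: 10^(80.5/10) + 10^(81.8/10) + 10^(79.1/10) + 10^(66.8/10) + 10^(74.0/10) = 3.747e+08.
Back to dB: 10·log₁₀ Σ = 85.7 dB.

85.7 dB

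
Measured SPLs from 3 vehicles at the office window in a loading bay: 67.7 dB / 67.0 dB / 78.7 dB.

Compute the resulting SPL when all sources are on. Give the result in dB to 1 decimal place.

Converting to relative power and adding: 10^(67.7/10) + 10^(67.0/10) + 10^(78.7/10) = 8.503e+07.
Combined level = 10 log₁₀(8.503e+07) = 79.3 dB.

79.3 dB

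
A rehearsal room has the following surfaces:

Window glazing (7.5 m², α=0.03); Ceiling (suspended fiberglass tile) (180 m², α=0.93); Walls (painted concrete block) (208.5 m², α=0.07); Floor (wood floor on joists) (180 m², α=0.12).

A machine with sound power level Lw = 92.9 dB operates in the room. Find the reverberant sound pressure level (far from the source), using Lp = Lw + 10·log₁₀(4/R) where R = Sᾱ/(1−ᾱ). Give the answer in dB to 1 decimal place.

A = 203.820 sabins; S = 576.0 m².
ᾱ = 203.820/576.0 = 0.3539; R = Sᾱ/(1−ᾱ) = 203.820/(1−0.3539) = 315.462 m².
Lp = 92.9 + 10·log₁₀(4/315.462) = 92.9 + (-18.97) = 73.9 dB.

73.9 dB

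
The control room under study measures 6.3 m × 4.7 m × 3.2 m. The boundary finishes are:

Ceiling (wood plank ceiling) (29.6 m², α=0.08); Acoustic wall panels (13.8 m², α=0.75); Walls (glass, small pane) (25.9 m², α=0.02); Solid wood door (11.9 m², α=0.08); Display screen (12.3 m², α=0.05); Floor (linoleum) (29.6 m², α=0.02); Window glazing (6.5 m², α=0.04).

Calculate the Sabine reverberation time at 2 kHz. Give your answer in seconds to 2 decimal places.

Total absorption A = 29.6×0.08 + 13.8×0.75 + 25.9×0.02 + 11.9×0.08 + 12.3×0.05 + 29.6×0.02 + 6.5×0.04
  = 2.368 + 10.350 + 0.518 + 0.952 + 0.615 + 0.592 + 0.260 = 15.655 m² sabins.
Room volume: 94.752 m³.
RT60 = 0.161 · V / A = 0.161 × 94.752 / 15.655 = 0.97 s.

0.97 seconds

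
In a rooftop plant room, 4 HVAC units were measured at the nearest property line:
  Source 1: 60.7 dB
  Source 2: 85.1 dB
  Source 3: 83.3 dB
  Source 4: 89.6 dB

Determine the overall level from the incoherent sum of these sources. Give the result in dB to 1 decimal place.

Converting to relative power and adding: 10^(60.7/10) + 10^(85.1/10) + 10^(83.3/10) + 10^(89.6/10) = 1.451e+09.
Combined level = 10 log₁₀(1.451e+09) = 91.6 dB.

91.6 dB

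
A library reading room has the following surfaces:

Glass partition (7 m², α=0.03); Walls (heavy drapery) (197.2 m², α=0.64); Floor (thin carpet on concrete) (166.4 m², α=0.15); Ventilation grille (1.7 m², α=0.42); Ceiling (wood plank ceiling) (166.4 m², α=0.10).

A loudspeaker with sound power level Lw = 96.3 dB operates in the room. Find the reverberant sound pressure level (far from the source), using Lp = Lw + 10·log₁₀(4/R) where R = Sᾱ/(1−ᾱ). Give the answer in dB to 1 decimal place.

78.4 dB

A = 168.732 sabins; S = 538.7 m².
ᾱ = 168.732/538.7 = 0.3132; R = Sᾱ/(1−ᾱ) = 168.732/(1−0.3132) = 245.679 m².
Lp = Lw + 10 log₁₀(4/R) = 96.3 -17.88 = 78.4 dB.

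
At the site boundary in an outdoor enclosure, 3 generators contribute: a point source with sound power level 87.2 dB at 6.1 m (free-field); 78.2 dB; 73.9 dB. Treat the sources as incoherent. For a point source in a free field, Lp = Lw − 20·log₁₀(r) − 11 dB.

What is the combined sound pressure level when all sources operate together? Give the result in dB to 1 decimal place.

Source at 6.1 m: Lp = 87.2 − 20·log₁₀(6.1) − 11 = 60.5 dB.
Converting to relative power and adding: 10^(60.5/10) + 10^(78.2/10) + 10^(73.9/10) = 9.174e+07.
Back to dB: 10·log₁₀ Σ = 79.6 dB.

79.6 dB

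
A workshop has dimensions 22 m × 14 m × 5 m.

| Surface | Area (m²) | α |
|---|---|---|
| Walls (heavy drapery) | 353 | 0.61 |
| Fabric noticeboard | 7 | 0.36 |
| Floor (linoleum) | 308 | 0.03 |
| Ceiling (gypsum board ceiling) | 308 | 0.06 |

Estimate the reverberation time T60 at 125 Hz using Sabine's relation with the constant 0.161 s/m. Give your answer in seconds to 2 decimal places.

1.01 s

A = Σ Sᵢαᵢ = 353·0.61 + 7·0.36 + 308·0.03 + 308·0.06 = 245.570 sabins.
Volume V = 22 × 14 × 5 = 1540 m³.
RT60 = 0.161 · V / A = 0.161 × 1540 / 245.570 = 1.01 s.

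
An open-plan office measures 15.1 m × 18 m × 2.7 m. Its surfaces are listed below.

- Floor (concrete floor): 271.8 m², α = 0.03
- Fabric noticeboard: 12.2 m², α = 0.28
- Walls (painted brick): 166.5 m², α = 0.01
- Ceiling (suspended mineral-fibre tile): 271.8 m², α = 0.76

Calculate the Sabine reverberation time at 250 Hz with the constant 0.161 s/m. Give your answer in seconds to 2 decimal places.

Total absorption A = 271.8*0.03 + 12.2*0.28 + 166.5*0.01 + 271.8*0.76
  = 8.154 + 3.416 + 1.665 + 206.568 = 219.803 m² sabins.
Room volume: 733.86 m³.
T = 0.161 V/A = 0.161·733.86/219.803 = 0.54 s.

0.54 s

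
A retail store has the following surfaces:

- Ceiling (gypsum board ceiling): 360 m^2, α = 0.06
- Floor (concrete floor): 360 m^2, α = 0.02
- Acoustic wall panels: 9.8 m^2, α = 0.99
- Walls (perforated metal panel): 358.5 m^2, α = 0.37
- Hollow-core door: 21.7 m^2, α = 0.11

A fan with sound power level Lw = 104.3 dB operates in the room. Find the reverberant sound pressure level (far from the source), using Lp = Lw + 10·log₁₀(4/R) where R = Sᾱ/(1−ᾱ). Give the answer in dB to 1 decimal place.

87.2 dB

Σ(Sᵢαᵢ) = 360×0.06 + 360×0.02 + 9.8×0.99 + 358.5×0.37 + 21.7×0.11 = 173.534; total area S = 1110.0 m^2.
ᾱ = 173.534/1110.0 = 0.1563; R = Sᾱ/(1−ᾱ) = 173.534/(1−0.1563) = 205.682 m^2.
Lp = Lw + 10 log₁₀(4/R) = 104.3 -17.11 = 87.2 dB.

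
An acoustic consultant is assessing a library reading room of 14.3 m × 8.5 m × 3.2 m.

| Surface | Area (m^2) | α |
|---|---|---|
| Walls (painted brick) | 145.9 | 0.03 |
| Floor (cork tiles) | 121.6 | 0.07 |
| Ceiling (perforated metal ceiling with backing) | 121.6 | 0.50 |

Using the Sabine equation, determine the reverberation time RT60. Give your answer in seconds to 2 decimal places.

0.85 s

Total absorption A = 145.9·0.03 + 121.6·0.07 + 121.6·0.50
  = 4.377 + 8.512 + 60.800 = 73.689 m^2 sabins.
Room volume: 388.96 m³.
T = 0.161 V/A = 0.161·388.96/73.689 = 0.85 s.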